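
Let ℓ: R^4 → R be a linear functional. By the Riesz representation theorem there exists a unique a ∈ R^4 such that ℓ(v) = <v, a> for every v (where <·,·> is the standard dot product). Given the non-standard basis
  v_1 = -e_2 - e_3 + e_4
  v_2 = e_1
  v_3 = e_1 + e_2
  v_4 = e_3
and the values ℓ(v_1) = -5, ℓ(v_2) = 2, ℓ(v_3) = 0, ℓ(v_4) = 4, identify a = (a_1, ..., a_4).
a = (2, -2, 4, -3)

Write a = (a_1, ..., a_4) in the standard basis. For each basis vector v_i, ℓ(v_i) = <v_i, a> is a linear equation in the a_j's. Collect the n equations into a matrix system V a = ℓ, where row i of V is v_i (expressed in the standard basis). Since V is invertible (lower-triangular with 1s on the diagonal, up to permutation), solve by back-substitution:
  V =
[[0, -1, -1, 1],
 [1, 0, 0, 0],
 [1, 1, 0, 0],
 [0, 0, 1, 0]]
  V a = (-5, 2, 0, 4)
Solving gives a = (2, -2, 4, -3).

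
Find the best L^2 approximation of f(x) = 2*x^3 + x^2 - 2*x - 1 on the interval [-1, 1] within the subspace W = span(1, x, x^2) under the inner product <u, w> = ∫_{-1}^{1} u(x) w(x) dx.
g(x) = x^2 - 4*x/5 - 1

The best approximation g ∈ W is the orthogonal projection of f onto W. Writing g = a_0 + a_1 x + a_2 x^2, the coefficients solve the normal equations G · a = b where
  G_{ij} = <φ_i, φ_j> and b_i = <f, φ_i>, with φ_0 = 1, φ_1 = x, φ_2 = x^2.
G =
  [2, 0, 2/3]
  [0, 2/3, 0]
  [2/3, 0, 2/5],
b = (-4/3, -8/15, -4/15).
Solving gives a_0 = -1, a_1 = -4/5, a_2 = 1, so
  g(x) = x^2 - 4*x/5 - 1.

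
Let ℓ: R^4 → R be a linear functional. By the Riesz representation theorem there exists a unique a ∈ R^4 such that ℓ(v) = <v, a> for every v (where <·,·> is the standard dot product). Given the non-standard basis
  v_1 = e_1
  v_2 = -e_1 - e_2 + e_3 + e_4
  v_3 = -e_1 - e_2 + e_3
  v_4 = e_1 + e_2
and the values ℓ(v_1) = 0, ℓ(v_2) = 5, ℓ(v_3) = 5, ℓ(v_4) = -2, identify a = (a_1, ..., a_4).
a = (0, -2, 3, 0)

Write a = (a_1, ..., a_4) in the standard basis. For each basis vector v_i, ℓ(v_i) = <v_i, a> is a linear equation in the a_j's. Collect the n equations into a matrix system V a = ℓ, where row i of V is v_i (expressed in the standard basis). Since V is invertible (lower-triangular with 1s on the diagonal, up to permutation), solve by back-substitution:
  V =
[[1, 0, 0, 0],
 [-1, -1, 1, 1],
 [-1, -1, 1, 0],
 [1, 1, 0, 0]]
  V a = (0, 5, 5, -2)
Solving gives a = (0, -2, 3, 0).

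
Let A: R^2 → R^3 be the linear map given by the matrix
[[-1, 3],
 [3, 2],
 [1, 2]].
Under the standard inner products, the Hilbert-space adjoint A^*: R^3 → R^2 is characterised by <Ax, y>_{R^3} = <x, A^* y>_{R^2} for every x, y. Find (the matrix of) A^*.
A^* = A^T =
[[-1, 3, 1],
 [3, 2, 2]]

For real matrices with standard dot products, the defining identity <Ax, y> = <x, A^* y> gives (Ax)^T y = x^T (A^*) y, i.e. x^T A^T y = x^T (A^*) y. Since this holds for all x, y, we must have A^* = A^T. Therefore
A^* =
[[-1, 3, 1],
 [3, 2, 2]].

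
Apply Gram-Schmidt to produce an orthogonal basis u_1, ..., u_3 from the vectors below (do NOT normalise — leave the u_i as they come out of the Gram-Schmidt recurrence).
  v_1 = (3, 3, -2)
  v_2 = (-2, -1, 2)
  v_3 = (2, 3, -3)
Orthogonal basis:
  u_1 = (3, 3, -2)
  u_2 = (-5/22, 17/22, 9/11)
  u_3 = (-28/29, 14/29, -21/29)

Apply the Gram-Schmidt recurrence
  u_1 = v_1
  u_i = v_i − Σ_{j<i} ((v_i · u_j) / (u_j · u_j)) · u_j.

Step by step this gives:
  u_1 = (3, 3, -2)
  u_2 = (-5/22, 17/22, 9/11)
  u_3 = (-28/29, 14/29, -21/29)

Orthogonality check:
  u_2 · u_1 = 0 (should be 0)
  u_3 · u_1 = 0 (should be 0)
  u_3 · u_2 = 0 (should be 0)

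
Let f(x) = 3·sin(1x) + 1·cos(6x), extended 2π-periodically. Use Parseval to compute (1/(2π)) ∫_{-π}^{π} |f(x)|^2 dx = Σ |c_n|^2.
Σ |c_n|^2 = 5

Expand |f|^2 and use orthogonality of {sin(nx), cos(mx)} on [-π, π]:
  ∫_{-π}^{π} sin(nx)^2 dx = π, ∫ cos(mx)^2 dx = π, and cross terms integrate to 0.
So ∫_{-π}^{π} f(x)^2 dx = 3^2 · π + 1^2 · π = (9 + 1)π.
Divide by 2π: (9 + 1)/2 = 5.
By Parseval, this equals Σ |c_n|^2.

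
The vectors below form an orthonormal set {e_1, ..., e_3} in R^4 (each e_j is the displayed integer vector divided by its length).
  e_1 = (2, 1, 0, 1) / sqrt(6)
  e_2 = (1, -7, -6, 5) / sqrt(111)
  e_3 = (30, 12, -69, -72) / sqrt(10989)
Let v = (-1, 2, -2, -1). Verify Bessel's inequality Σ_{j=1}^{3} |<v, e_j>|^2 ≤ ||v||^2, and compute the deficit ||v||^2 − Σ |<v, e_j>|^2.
Σ |<v, e_j>|^2 = 299/66; ||v||^2 = 10; deficit = 361/66

Write each e_j = u_j / sqrt(<u_j, u_j>) where u_j is the displayed integer vector. Then <v, e_j> = <v, u_j> / sqrt(<u_j, u_j>), so |<v, e_j>|^2 = <v, u_j>^2 / <u_j, u_j>.
Coefficients: <v, e_1> = -1/sqrt(6), <v, e_2> = -8/sqrt(111), <v, e_3> = 204/sqrt(10989).
Square and sum: Σ |<v, e_j>|^2 = 299/66.
Compute ||v||^2 = v·v = 10.
Deficit = 10 − 299/66 = 361/66 ≥ 0, confirming Bessel's inequality. (The deficit equals ||v − Σ <v,e_j> e_j||^2, the squared distance from v to span{e_j}.)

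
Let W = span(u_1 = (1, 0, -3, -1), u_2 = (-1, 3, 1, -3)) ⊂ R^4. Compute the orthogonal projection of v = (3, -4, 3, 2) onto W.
proj_W(v) = (28/219, -206/73, 328/219, 796/219)

Set up U = [u_1 | ... | u_2] ∈ R^(4×2). The projector onto W = col(U) is P = U (U^T U)^(-1) U^T.
Compute U^T U =
  [11, -1]
  [-1, 20],
and U^T v = (-8, -18).
Solve U^T U · c = U^T v for the coefficients: c = (-178/219, -206/219). The projection is proj_W(v) = U c.
Check: (v - proj_W(v)) · u_1 = 0  (should be 0).
Check: (v - proj_W(v)) · u_2 = 0  (should be 0).
Result: proj_W(v) = (28/219, -206/73, 328/219, 796/219).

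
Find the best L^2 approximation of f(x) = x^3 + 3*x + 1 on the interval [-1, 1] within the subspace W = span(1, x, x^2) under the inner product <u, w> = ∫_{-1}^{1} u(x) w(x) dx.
g(x) = 18*x/5 + 1

The best approximation g ∈ W is the orthogonal projection of f onto W. Writing g = a_0 + a_1 x + a_2 x^2, the coefficients solve the normal equations G · a = b where
  G_{ij} = <φ_i, φ_j> and b_i = <f, φ_i>, with φ_0 = 1, φ_1 = x, φ_2 = x^2.
G =
  [2, 0, 2/3]
  [0, 2/3, 0]
  [2/3, 0, 2/5],
b = (2, 12/5, 2/3).
Solving gives a_0 = 1, a_1 = 18/5, a_2 = 0, so
  g(x) = 18*x/5 + 1.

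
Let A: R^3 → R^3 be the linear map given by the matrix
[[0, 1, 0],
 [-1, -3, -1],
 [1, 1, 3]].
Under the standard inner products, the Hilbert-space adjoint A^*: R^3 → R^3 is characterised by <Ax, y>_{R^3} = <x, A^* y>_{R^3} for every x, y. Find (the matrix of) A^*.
A^* = A^T =
[[0, -1, 1],
 [1, -3, 1],
 [0, -1, 3]]

For real matrices with standard dot products, the defining identity <Ax, y> = <x, A^* y> gives (Ax)^T y = x^T (A^*) y, i.e. x^T A^T y = x^T (A^*) y. Since this holds for all x, y, we must have A^* = A^T. Therefore
A^* =
[[0, -1, 1],
 [1, -3, 1],
 [0, -1, 3]].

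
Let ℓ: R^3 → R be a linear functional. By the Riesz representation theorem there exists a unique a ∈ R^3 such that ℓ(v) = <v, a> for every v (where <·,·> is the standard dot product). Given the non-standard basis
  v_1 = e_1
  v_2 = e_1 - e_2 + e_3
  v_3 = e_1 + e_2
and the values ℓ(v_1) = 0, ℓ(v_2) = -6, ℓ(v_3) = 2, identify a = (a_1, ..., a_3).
a = (0, 2, -4)

Write a = (a_1, ..., a_3) in the standard basis. For each basis vector v_i, ℓ(v_i) = <v_i, a> is a linear equation in the a_j's. Collect the n equations into a matrix system V a = ℓ, where row i of V is v_i (expressed in the standard basis). Since V is invertible (lower-triangular with 1s on the diagonal, up to permutation), solve by back-substitution:
  V =
[[1, 0, 0],
 [1, -1, 1],
 [1, 1, 0]]
  V a = (0, -6, 2)
Solving gives a = (0, 2, -4).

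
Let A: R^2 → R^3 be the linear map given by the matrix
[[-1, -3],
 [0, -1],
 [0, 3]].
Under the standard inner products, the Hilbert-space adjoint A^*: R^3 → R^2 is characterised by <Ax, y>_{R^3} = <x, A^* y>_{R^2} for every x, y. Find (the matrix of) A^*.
A^* = A^T =
[[-1, 0, 0],
 [-3, -1, 3]]

For real matrices with standard dot products, the defining identity <Ax, y> = <x, A^* y> gives (Ax)^T y = x^T (A^*) y, i.e. x^T A^T y = x^T (A^*) y. Since this holds for all x, y, we must have A^* = A^T. Therefore
A^* =
[[-1, 0, 0],
 [-3, -1, 3]].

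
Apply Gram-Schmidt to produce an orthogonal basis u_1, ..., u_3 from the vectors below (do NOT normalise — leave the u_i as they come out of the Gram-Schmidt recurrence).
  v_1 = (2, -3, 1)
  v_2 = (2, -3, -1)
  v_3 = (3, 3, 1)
Orthogonal basis:
  u_1 = (2, -3, 1)
  u_2 = (2/7, -3/7, -13/7)
  u_3 = (45/13, 30/13, 0)

Apply the Gram-Schmidt recurrence
  u_1 = v_1
  u_i = v_i − Σ_{j<i} ((v_i · u_j) / (u_j · u_j)) · u_j.

Step by step this gives:
  u_1 = (2, -3, 1)
  u_2 = (2/7, -3/7, -13/7)
  u_3 = (45/13, 30/13, 0)

Orthogonality check:
  u_2 · u_1 = 0 (should be 0)
  u_3 · u_1 = 0 (should be 0)
  u_3 · u_2 = 0 (should be 0)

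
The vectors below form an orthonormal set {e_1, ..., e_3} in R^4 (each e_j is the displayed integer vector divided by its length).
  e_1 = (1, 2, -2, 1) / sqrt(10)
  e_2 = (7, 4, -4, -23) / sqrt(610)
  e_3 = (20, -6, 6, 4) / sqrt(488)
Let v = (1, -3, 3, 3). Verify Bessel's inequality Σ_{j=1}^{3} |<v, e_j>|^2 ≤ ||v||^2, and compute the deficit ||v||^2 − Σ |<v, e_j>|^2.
Σ |<v, e_j>|^2 = 28; ||v||^2 = 28; deficit = 0

Write each e_j = u_j / sqrt(<u_j, u_j>) where u_j is the displayed integer vector. Then <v, e_j> = <v, u_j> / sqrt(<u_j, u_j>), so |<v, e_j>|^2 = <v, u_j>^2 / <u_j, u_j>.
Coefficients: <v, e_1> = -8/sqrt(10), <v, e_2> = -86/sqrt(610), <v, e_3> = 68/sqrt(488).
Square and sum: Σ |<v, e_j>|^2 = 28.
Compute ||v||^2 = v·v = 28.
Deficit = 28 − 28 = 0 ≥ 0, confirming Bessel's inequality. (The deficit equals ||v − Σ <v,e_j> e_j||^2, the squared distance from v to span{e_j}.)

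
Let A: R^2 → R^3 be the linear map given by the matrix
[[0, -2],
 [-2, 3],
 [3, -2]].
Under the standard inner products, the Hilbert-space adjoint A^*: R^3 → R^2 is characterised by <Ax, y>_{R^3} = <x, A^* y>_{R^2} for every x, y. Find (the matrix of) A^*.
A^* = A^T =
[[0, -2, 3],
 [-2, 3, -2]]

For real matrices with standard dot products, the defining identity <Ax, y> = <x, A^* y> gives (Ax)^T y = x^T (A^*) y, i.e. x^T A^T y = x^T (A^*) y. Since this holds for all x, y, we must have A^* = A^T. Therefore
A^* =
[[0, -2, 3],
 [-2, 3, -2]].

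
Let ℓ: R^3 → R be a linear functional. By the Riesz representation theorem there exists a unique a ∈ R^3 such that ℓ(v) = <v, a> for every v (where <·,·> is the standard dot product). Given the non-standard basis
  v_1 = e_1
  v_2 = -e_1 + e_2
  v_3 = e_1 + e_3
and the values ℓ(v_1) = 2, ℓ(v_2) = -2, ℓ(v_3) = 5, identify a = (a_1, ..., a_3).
a = (2, 0, 3)

Write a = (a_1, ..., a_3) in the standard basis. For each basis vector v_i, ℓ(v_i) = <v_i, a> is a linear equation in the a_j's. Collect the n equations into a matrix system V a = ℓ, where row i of V is v_i (expressed in the standard basis). Since V is invertible (lower-triangular with 1s on the diagonal, up to permutation), solve by back-substitution:
  V =
[[1, 0, 0],
 [-1, 1, 0],
 [1, 0, 1]]
  V a = (2, -2, 5)
Solving gives a = (2, 0, 3).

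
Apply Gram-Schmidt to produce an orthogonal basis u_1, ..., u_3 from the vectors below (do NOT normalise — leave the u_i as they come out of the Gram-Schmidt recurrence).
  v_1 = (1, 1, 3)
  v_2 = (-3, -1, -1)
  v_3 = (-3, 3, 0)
Orthogonal basis:
  u_1 = (1, 1, 3)
  u_2 = (-26/11, -4/11, 10/11)
  u_3 = (-5/6, 10/3, -5/6)

Apply the Gram-Schmidt recurrence
  u_1 = v_1
  u_i = v_i − Σ_{j<i} ((v_i · u_j) / (u_j · u_j)) · u_j.

Step by step this gives:
  u_1 = (1, 1, 3)
  u_2 = (-26/11, -4/11, 10/11)
  u_3 = (-5/6, 10/3, -5/6)

Orthogonality check:
  u_2 · u_1 = 0 (should be 0)
  u_3 · u_1 = 0 (should be 0)
  u_3 · u_2 = 0 (should be 0)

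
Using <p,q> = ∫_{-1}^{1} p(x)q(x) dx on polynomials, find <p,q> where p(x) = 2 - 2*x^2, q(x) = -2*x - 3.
<p,q> = -8

Expand the product: p(x)·q(x) = 4*x^3 + 6*x^2 - 4*x - 6.
∫_{-1}^{1} of each monomial x^k gives [2/(k+1) if k even, 0 if k odd]. Integrating term-by-term (or equivalently evaluating the antiderivative F(x) = x^4 + 2*x^3 - 2*x^2 - 6*x at the endpoints):
  F(1) − F(−1) = -5 − (3) = -8.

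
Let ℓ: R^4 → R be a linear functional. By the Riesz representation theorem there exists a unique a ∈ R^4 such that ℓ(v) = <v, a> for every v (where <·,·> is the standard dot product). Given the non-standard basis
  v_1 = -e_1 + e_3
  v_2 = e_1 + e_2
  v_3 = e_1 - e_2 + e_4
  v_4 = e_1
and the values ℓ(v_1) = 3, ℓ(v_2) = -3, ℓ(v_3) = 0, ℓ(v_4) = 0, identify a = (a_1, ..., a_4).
a = (0, -3, 3, -3)

Write a = (a_1, ..., a_4) in the standard basis. For each basis vector v_i, ℓ(v_i) = <v_i, a> is a linear equation in the a_j's. Collect the n equations into a matrix system V a = ℓ, where row i of V is v_i (expressed in the standard basis). Since V is invertible (lower-triangular with 1s on the diagonal, up to permutation), solve by back-substitution:
  V =
[[-1, 0, 1, 0],
 [1, 1, 0, 0],
 [1, -1, 0, 1],
 [1, 0, 0, 0]]
  V a = (3, -3, 0, 0)
Solving gives a = (0, -3, 3, -3).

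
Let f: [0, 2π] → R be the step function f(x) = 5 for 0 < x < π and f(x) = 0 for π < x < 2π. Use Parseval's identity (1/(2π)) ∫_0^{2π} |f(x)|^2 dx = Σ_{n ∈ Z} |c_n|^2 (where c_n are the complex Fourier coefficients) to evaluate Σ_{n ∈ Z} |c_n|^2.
Σ |c_n|^2 = 25/2

Parseval equates the L^2 energy of f (normalised by 1/(2π)) with the ℓ^2 sum of its Fourier coefficients: (1/(2π)) ∫_0^{2π} |f|^2 = Σ |c_n|^2.
Compute the left side: (1/(2π)) [∫_0^π 5^2 dx + ∫_π^{2π} 0^2 dx] = (1/(2π)) · (25π + 0π) = (25 + 0)/2 = 25/2.
So Σ_{n ∈ Z} |c_n|^2 = 25/2.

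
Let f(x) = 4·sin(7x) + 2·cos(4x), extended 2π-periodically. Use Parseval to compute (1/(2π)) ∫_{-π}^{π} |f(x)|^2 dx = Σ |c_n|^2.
Σ |c_n|^2 = 10

Expand |f|^2 and use orthogonality of {sin(nx), cos(mx)} on [-π, π]:
  ∫_{-π}^{π} sin(nx)^2 dx = π, ∫ cos(mx)^2 dx = π, and cross terms integrate to 0.
So ∫_{-π}^{π} f(x)^2 dx = 4^2 · π + 2^2 · π = (16 + 4)π.
Divide by 2π: (16 + 4)/2 = 10.
By Parseval, this equals Σ |c_n|^2.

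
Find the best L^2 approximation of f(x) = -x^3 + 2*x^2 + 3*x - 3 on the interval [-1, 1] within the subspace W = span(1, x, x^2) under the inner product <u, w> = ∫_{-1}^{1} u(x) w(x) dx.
g(x) = 2*x^2 + 12*x/5 - 3

The best approximation g ∈ W is the orthogonal projection of f onto W. Writing g = a_0 + a_1 x + a_2 x^2, the coefficients solve the normal equations G · a = b where
  G_{ij} = <φ_i, φ_j> and b_i = <f, φ_i>, with φ_0 = 1, φ_1 = x, φ_2 = x^2.
G =
  [2, 0, 2/3]
  [0, 2/3, 0]
  [2/3, 0, 2/5],
b = (-14/3, 8/5, -6/5).
Solving gives a_0 = -3, a_1 = 12/5, a_2 = 2, so
  g(x) = 2*x^2 + 12*x/5 - 3.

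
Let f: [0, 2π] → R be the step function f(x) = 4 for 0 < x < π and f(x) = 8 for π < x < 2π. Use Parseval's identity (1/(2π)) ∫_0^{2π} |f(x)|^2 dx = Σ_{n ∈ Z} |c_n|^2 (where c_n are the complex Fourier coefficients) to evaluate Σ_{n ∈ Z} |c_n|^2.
Σ |c_n|^2 = 40

Parseval equates the L^2 energy of f (normalised by 1/(2π)) with the ℓ^2 sum of its Fourier coefficients: (1/(2π)) ∫_0^{2π} |f|^2 = Σ |c_n|^2.
Compute the left side: (1/(2π)) [∫_0^π 4^2 dx + ∫_π^{2π} 8^2 dx] = (1/(2π)) · (16π + 64π) = (16 + 64)/2 = 40.
So Σ_{n ∈ Z} |c_n|^2 = 40.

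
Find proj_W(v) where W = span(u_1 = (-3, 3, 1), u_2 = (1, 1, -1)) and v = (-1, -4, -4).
proj_W(v) = (11/7, -19/7, -1/7)

Set up U = [u_1 | ... | u_2] ∈ R^(3×2). The projector onto W = col(U) is P = U (U^T U)^(-1) U^T.
Compute U^T U =
  [19, -1]
  [-1, 3],
and U^T v = (-13, -1).
Solve U^T U · c = U^T v for the coefficients: c = (-5/7, -4/7). The projection is proj_W(v) = U c.
Check: (v - proj_W(v)) · u_1 = 0  (should be 0).
Check: (v - proj_W(v)) · u_2 = 0  (should be 0).
Result: proj_W(v) = (11/7, -19/7, -1/7).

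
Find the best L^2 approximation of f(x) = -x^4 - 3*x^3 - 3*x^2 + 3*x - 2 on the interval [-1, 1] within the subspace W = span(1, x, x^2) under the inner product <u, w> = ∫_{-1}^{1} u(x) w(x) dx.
g(x) = -27*x^2/7 + 6*x/5 - 67/35

The best approximation g ∈ W is the orthogonal projection of f onto W. Writing g = a_0 + a_1 x + a_2 x^2, the coefficients solve the normal equations G · a = b where
  G_{ij} = <φ_i, φ_j> and b_i = <f, φ_i>, with φ_0 = 1, φ_1 = x, φ_2 = x^2.
G =
  [2, 0, 2/3]
  [0, 2/3, 0]
  [2/3, 0, 2/5],
b = (-32/5, 4/5, -296/105).
Solving gives a_0 = -67/35, a_1 = 6/5, a_2 = -27/7, so
  g(x) = -27*x^2/7 + 6*x/5 - 67/35.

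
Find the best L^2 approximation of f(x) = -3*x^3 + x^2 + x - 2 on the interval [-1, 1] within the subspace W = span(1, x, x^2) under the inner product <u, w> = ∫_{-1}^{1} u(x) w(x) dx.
g(x) = x^2 - 4*x/5 - 2

The best approximation g ∈ W is the orthogonal projection of f onto W. Writing g = a_0 + a_1 x + a_2 x^2, the coefficients solve the normal equations G · a = b where
  G_{ij} = <φ_i, φ_j> and b_i = <f, φ_i>, with φ_0 = 1, φ_1 = x, φ_2 = x^2.
G =
  [2, 0, 2/3]
  [0, 2/3, 0]
  [2/3, 0, 2/5],
b = (-10/3, -8/15, -14/15).
Solving gives a_0 = -2, a_1 = -4/5, a_2 = 1, so
  g(x) = x^2 - 4*x/5 - 2.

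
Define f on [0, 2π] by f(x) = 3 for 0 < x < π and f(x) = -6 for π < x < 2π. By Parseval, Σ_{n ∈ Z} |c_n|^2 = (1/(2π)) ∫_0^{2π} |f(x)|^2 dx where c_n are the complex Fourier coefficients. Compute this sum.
Σ |c_n|^2 = 45/2

Parseval equates the L^2 energy of f (normalised by 1/(2π)) with the ℓ^2 sum of its Fourier coefficients: (1/(2π)) ∫_0^{2π} |f|^2 = Σ |c_n|^2.
Compute the left side: (1/(2π)) [∫_0^π 3^2 dx + ∫_π^{2π} (-6)^2 dx] = (1/(2π)) · (9π + 36π) = (9 + 36)/2 = 45/2.
So Σ_{n ∈ Z} |c_n|^2 = 45/2.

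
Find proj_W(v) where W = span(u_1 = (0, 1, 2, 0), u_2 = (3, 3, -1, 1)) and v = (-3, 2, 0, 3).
proj_W(v) = (-2/33, 34/99, 82/99, -2/99)

Set up U = [u_1 | ... | u_2] ∈ R^(4×2). The projector onto W = col(U) is P = U (U^T U)^(-1) U^T.
Compute U^T U =
  [5, 1]
  [1, 20],
and U^T v = (2, 0).
Solve U^T U · c = U^T v for the coefficients: c = (40/99, -2/99). The projection is proj_W(v) = U c.
Check: (v - proj_W(v)) · u_1 = 0  (should be 0).
Check: (v - proj_W(v)) · u_2 = 0  (should be 0).
Result: proj_W(v) = (-2/33, 34/99, 82/99, -2/99).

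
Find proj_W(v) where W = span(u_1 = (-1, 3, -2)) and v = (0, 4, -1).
proj_W(v) = (-1, 3, -2)

Set up U = [u_1 | ... | u_1] ∈ R^(3×1). The projector onto W = col(U) is P = U (U^T U)^(-1) U^T.
Compute U^T U =
  [14],
and U^T v = (14).
Solve U^T U · c = U^T v for the coefficients: c = (1). The projection is proj_W(v) = U c.
Check: (v - proj_W(v)) · u_1 = 0  (should be 0).
Result: proj_W(v) = (-1, 3, -2).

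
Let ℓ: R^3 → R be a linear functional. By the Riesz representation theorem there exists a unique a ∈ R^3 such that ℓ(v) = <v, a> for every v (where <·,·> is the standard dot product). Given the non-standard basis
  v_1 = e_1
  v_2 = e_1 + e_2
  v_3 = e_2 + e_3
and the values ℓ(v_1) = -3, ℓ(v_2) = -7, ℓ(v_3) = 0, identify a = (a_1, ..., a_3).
a = (-3, -4, 4)

Write a = (a_1, ..., a_3) in the standard basis. For each basis vector v_i, ℓ(v_i) = <v_i, a> is a linear equation in the a_j's. Collect the n equations into a matrix system V a = ℓ, where row i of V is v_i (expressed in the standard basis). Since V is invertible (lower-triangular with 1s on the diagonal, up to permutation), solve by back-substitution:
  V =
[[1, 0, 0],
 [1, 1, 0],
 [0, 1, 1]]
  V a = (-3, -7, 0)
Solving gives a = (-3, -4, 4).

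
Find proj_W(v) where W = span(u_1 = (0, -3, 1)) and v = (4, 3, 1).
proj_W(v) = (0, 12/5, -4/5)

Set up U = [u_1 | ... | u_1] ∈ R^(3×1). The projector onto W = col(U) is P = U (U^T U)^(-1) U^T.
Compute U^T U =
  [10],
and U^T v = (-8).
Solve U^T U · c = U^T v for the coefficients: c = (-4/5). The projection is proj_W(v) = U c.
Check: (v - proj_W(v)) · u_1 = 0  (should be 0).
Result: proj_W(v) = (0, 12/5, -4/5).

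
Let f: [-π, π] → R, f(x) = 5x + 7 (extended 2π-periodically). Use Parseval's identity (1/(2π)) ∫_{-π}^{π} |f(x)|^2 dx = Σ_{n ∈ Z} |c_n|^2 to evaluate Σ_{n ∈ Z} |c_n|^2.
Σ |c_n|^2 = 25π^2/3 + 49

Expand and integrate term by term over [-π, π]:
  ∫ (5x)^2 dx = 25·(2π^3/3); ∫ 2·5·(7)·x dx = 0 (odd integrand); ∫ 7^2 dx = 49·2π.
So (1/(2π)) ∫_{-π}^{π} (5x + 7)^2 dx = 25π^2/3 + 49 = 25π^2/3 + 49.
Parseval ⇒ Σ |c_n|^2 = 25π^2/3 + 49.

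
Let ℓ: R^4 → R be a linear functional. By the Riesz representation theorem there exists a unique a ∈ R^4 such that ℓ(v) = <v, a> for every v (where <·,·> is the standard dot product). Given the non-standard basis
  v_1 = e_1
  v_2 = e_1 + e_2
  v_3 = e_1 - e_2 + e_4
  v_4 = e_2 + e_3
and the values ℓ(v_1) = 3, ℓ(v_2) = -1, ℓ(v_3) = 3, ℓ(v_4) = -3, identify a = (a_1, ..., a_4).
a = (3, -4, 1, -4)

Write a = (a_1, ..., a_4) in the standard basis. For each basis vector v_i, ℓ(v_i) = <v_i, a> is a linear equation in the a_j's. Collect the n equations into a matrix system V a = ℓ, where row i of V is v_i (expressed in the standard basis). Since V is invertible (lower-triangular with 1s on the diagonal, up to permutation), solve by back-substitution:
  V =
[[1, 0, 0, 0],
 [1, 1, 0, 0],
 [1, -1, 0, 1],
 [0, 1, 1, 0]]
  V a = (3, -1, 3, -3)
Solving gives a = (3, -4, 1, -4).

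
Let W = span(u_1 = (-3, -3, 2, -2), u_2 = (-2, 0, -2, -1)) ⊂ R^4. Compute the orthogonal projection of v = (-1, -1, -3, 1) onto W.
proj_W(v) = (-121/109, 69/109, -236/109, -49/109)

Set up U = [u_1 | ... | u_2] ∈ R^(4×2). The projector onto W = col(U) is P = U (U^T U)^(-1) U^T.
Compute U^T U =
  [26, 4]
  [4, 9],
and U^T v = (-2, 7).
Solve U^T U · c = U^T v for the coefficients: c = (-23/109, 95/109). The projection is proj_W(v) = U c.
Check: (v - proj_W(v)) · u_1 = 0  (should be 0).
Check: (v - proj_W(v)) · u_2 = 0  (should be 0).
Result: proj_W(v) = (-121/109, 69/109, -236/109, -49/109).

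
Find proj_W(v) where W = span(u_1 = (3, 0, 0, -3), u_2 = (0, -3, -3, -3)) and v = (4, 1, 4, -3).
proj_W(v) = (23/5, 11/5, 11/5, -12/5)

Set up U = [u_1 | ... | u_2] ∈ R^(4×2). The projector onto W = col(U) is P = U (U^T U)^(-1) U^T.
Compute U^T U =
  [18, 9]
  [9, 27],
and U^T v = (21, -6).
Solve U^T U · c = U^T v for the coefficients: c = (23/15, -11/15). The projection is proj_W(v) = U c.
Check: (v - proj_W(v)) · u_1 = 0  (should be 0).
Check: (v - proj_W(v)) · u_2 = 0  (should be 0).
Result: proj_W(v) = (23/5, 11/5, 11/5, -12/5).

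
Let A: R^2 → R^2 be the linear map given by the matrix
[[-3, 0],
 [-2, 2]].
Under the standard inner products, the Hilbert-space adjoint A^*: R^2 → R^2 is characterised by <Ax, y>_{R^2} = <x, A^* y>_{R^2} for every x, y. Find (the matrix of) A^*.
A^* = A^T =
[[-3, -2],
 [0, 2]]

For real matrices with standard dot products, the defining identity <Ax, y> = <x, A^* y> gives (Ax)^T y = x^T (A^*) y, i.e. x^T A^T y = x^T (A^*) y. Since this holds for all x, y, we must have A^* = A^T. Therefore
A^* =
[[-3, -2],
 [0, 2]].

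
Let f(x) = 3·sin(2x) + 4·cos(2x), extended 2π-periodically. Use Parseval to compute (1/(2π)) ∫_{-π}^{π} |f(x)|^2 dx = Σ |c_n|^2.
Σ |c_n|^2 = 25/2

Expand |f|^2 and use orthogonality of {sin(nx), cos(mx)} on [-π, π]:
  ∫_{-π}^{π} sin(nx)^2 dx = π, ∫ cos(mx)^2 dx = π, and cross terms integrate to 0.
So ∫_{-π}^{π} f(x)^2 dx = 3^2 · π + 4^2 · π = (9 + 16)π.
Divide by 2π: (9 + 16)/2 = 25/2.
By Parseval, this equals Σ |c_n|^2.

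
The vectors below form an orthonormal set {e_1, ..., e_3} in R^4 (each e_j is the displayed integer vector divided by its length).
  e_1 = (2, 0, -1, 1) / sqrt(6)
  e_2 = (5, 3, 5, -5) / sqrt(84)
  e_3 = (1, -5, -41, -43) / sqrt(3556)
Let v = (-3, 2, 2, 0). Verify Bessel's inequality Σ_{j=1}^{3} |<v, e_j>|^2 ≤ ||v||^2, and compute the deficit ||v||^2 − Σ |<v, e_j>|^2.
Σ |<v, e_j>|^2 = 3357/254; ||v||^2 = 17; deficit = 961/254

Write each e_j = u_j / sqrt(<u_j, u_j>) where u_j is the displayed integer vector. Then <v, e_j> = <v, u_j> / sqrt(<u_j, u_j>), so |<v, e_j>|^2 = <v, u_j>^2 / <u_j, u_j>.
Coefficients: <v, e_1> = -8/sqrt(6), <v, e_2> = 1/sqrt(84), <v, e_3> = -95/sqrt(3556).
Square and sum: Σ |<v, e_j>|^2 = 3357/254.
Compute ||v||^2 = v·v = 17.
Deficit = 17 − 3357/254 = 961/254 ≥ 0, confirming Bessel's inequality. (The deficit equals ||v − Σ <v,e_j> e_j||^2, the squared distance from v to span{e_j}.)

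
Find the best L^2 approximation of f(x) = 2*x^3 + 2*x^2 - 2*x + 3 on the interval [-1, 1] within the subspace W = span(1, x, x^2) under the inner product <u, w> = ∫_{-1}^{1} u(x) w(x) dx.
g(x) = 2*x^2 - 4*x/5 + 3

The best approximation g ∈ W is the orthogonal projection of f onto W. Writing g = a_0 + a_1 x + a_2 x^2, the coefficients solve the normal equations G · a = b where
  G_{ij} = <φ_i, φ_j> and b_i = <f, φ_i>, with φ_0 = 1, φ_1 = x, φ_2 = x^2.
G =
  [2, 0, 2/3]
  [0, 2/3, 0]
  [2/3, 0, 2/5],
b = (22/3, -8/15, 14/5).
Solving gives a_0 = 3, a_1 = -4/5, a_2 = 2, so
  g(x) = 2*x^2 - 4*x/5 + 3.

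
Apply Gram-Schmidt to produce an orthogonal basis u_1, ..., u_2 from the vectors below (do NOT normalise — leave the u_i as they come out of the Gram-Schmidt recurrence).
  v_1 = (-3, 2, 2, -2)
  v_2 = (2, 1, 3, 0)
Orthogonal basis:
  u_1 = (-3, 2, 2, -2)
  u_2 = (16/7, 17/21, 59/21, 4/21)

Apply the Gram-Schmidt recurrence
  u_1 = v_1
  u_i = v_i − Σ_{j<i} ((v_i · u_j) / (u_j · u_j)) · u_j.

Step by step this gives:
  u_1 = (-3, 2, 2, -2)
  u_2 = (16/7, 17/21, 59/21, 4/21)

Orthogonality check:
  u_2 · u_1 = 0 (should be 0)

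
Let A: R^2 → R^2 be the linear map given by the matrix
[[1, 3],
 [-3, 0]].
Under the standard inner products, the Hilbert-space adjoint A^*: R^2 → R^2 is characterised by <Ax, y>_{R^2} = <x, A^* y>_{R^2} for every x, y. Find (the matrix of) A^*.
A^* = A^T =
[[1, -3],
 [3, 0]]

For real matrices with standard dot products, the defining identity <Ax, y> = <x, A^* y> gives (Ax)^T y = x^T (A^*) y, i.e. x^T A^T y = x^T (A^*) y. Since this holds for all x, y, we must have A^* = A^T. Therefore
A^* =
[[1, -3],
 [3, 0]].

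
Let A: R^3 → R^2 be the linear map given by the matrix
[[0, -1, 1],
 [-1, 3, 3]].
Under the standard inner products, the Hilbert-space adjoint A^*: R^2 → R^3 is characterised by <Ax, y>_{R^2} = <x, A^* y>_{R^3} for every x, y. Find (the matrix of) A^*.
A^* = A^T =
[[0, -1],
 [-1, 3],
 [1, 3]]

For real matrices with standard dot products, the defining identity <Ax, y> = <x, A^* y> gives (Ax)^T y = x^T (A^*) y, i.e. x^T A^T y = x^T (A^*) y. Since this holds for all x, y, we must have A^* = A^T. Therefore
A^* =
[[0, -1],
 [-1, 3],
 [1, 3]].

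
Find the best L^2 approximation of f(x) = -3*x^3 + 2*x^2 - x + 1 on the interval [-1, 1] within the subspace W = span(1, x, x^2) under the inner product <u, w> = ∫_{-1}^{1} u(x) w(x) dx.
g(x) = 2*x^2 - 14*x/5 + 1

The best approximation g ∈ W is the orthogonal projection of f onto W. Writing g = a_0 + a_1 x + a_2 x^2, the coefficients solve the normal equations G · a = b where
  G_{ij} = <φ_i, φ_j> and b_i = <f, φ_i>, with φ_0 = 1, φ_1 = x, φ_2 = x^2.
G =
  [2, 0, 2/3]
  [0, 2/3, 0]
  [2/3, 0, 2/5],
b = (10/3, -28/15, 22/15).
Solving gives a_0 = 1, a_1 = -14/5, a_2 = 2, so
  g(x) = 2*x^2 - 14*x/5 + 1.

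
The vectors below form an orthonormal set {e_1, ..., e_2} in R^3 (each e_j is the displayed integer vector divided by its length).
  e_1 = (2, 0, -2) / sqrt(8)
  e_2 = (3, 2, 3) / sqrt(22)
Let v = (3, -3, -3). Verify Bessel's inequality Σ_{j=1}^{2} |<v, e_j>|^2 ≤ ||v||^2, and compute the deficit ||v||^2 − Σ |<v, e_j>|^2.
Σ |<v, e_j>|^2 = 216/11; ||v||^2 = 27; deficit = 81/11

Write each e_j = u_j / sqrt(<u_j, u_j>) where u_j is the displayed integer vector. Then <v, e_j> = <v, u_j> / sqrt(<u_j, u_j>), so |<v, e_j>|^2 = <v, u_j>^2 / <u_j, u_j>.
Coefficients: <v, e_1> = 12/sqrt(8), <v, e_2> = -6/sqrt(22).
Square and sum: Σ |<v, e_j>|^2 = 216/11.
Compute ||v||^2 = v·v = 27.
Deficit = 27 − 216/11 = 81/11 ≥ 0, confirming Bessel's inequality. (The deficit equals ||v − Σ <v,e_j> e_j||^2, the squared distance from v to span{e_j}.)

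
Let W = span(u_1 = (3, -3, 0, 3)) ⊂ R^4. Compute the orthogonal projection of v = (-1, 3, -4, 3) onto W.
proj_W(v) = (-1/3, 1/3, 0, -1/3)

Set up U = [u_1 | ... | u_1] ∈ R^(4×1). The projector onto W = col(U) is P = U (U^T U)^(-1) U^T.
Compute U^T U =
  [27],
and U^T v = (-3).
Solve U^T U · c = U^T v for the coefficients: c = (-1/9). The projection is proj_W(v) = U c.
Check: (v - proj_W(v)) · u_1 = 0  (should be 0).
Result: proj_W(v) = (-1/3, 1/3, 0, -1/3).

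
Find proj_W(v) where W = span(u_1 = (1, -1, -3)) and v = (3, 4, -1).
proj_W(v) = (2/11, -2/11, -6/11)

Set up U = [u_1 | ... | u_1] ∈ R^(3×1). The projector onto W = col(U) is P = U (U^T U)^(-1) U^T.
Compute U^T U =
  [11],
and U^T v = (2).
Solve U^T U · c = U^T v for the coefficients: c = (2/11). The projection is proj_W(v) = U c.
Check: (v - proj_W(v)) · u_1 = 0  (should be 0).
Result: proj_W(v) = (2/11, -2/11, -6/11).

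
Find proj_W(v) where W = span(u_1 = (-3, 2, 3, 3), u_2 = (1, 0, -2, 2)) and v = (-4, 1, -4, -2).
proj_W(v) = (16/45, -4/15, -14/45, -22/45)

Set up U = [u_1 | ... | u_2] ∈ R^(4×2). The projector onto W = col(U) is P = U (U^T U)^(-1) U^T.
Compute U^T U =
  [31, -3]
  [-3, 9],
and U^T v = (-4, 0).
Solve U^T U · c = U^T v for the coefficients: c = (-2/15, -2/45). The projection is proj_W(v) = U c.
Check: (v - proj_W(v)) · u_1 = 0  (should be 0).
Check: (v - proj_W(v)) · u_2 = 0  (should be 0).
Result: proj_W(v) = (16/45, -4/15, -14/45, -22/45).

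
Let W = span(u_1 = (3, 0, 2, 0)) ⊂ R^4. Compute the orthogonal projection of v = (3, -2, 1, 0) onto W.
proj_W(v) = (33/13, 0, 22/13, 0)

Set up U = [u_1 | ... | u_1] ∈ R^(4×1). The projector onto W = col(U) is P = U (U^T U)^(-1) U^T.
Compute U^T U =
  [13],
and U^T v = (11).
Solve U^T U · c = U^T v for the coefficients: c = (11/13). The projection is proj_W(v) = U c.
Check: (v - proj_W(v)) · u_1 = 0  (should be 0).
Result: proj_W(v) = (33/13, 0, 22/13, 0).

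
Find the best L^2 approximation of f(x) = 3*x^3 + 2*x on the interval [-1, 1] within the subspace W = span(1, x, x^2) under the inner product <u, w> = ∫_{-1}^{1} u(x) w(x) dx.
g(x) = 19*x/5

The best approximation g ∈ W is the orthogonal projection of f onto W. Writing g = a_0 + a_1 x + a_2 x^2, the coefficients solve the normal equations G · a = b where
  G_{ij} = <φ_i, φ_j> and b_i = <f, φ_i>, with φ_0 = 1, φ_1 = x, φ_2 = x^2.
G =
  [2, 0, 2/3]
  [0, 2/3, 0]
  [2/3, 0, 2/5],
b = (0, 38/15, 0).
Solving gives a_0 = 0, a_1 = 19/5, a_2 = 0, so
  g(x) = 19*x/5.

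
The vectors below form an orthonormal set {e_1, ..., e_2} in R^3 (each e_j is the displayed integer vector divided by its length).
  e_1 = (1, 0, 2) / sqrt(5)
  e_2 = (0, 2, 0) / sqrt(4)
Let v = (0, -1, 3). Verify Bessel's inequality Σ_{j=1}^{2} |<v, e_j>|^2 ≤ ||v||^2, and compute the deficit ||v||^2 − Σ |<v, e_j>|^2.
Σ |<v, e_j>|^2 = 41/5; ||v||^2 = 10; deficit = 9/5

Write each e_j = u_j / sqrt(<u_j, u_j>) where u_j is the displayed integer vector. Then <v, e_j> = <v, u_j> / sqrt(<u_j, u_j>), so |<v, e_j>|^2 = <v, u_j>^2 / <u_j, u_j>.
Coefficients: <v, e_1> = 6/sqrt(5), <v, e_2> = -2/sqrt(4).
Square and sum: Σ |<v, e_j>|^2 = 41/5.
Compute ||v||^2 = v·v = 10.
Deficit = 10 − 41/5 = 9/5 ≥ 0, confirming Bessel's inequality. (The deficit equals ||v − Σ <v,e_j> e_j||^2, the squared distance from v to span{e_j}.)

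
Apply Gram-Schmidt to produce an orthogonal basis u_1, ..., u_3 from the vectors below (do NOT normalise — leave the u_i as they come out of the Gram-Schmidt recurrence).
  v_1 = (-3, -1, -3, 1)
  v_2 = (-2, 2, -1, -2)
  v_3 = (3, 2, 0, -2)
Orthogonal basis:
  u_1 = (-3, -1, -3, 1)
  u_2 = (-5/4, 9/4, -1/4, -9/4)
  u_3 = (378/235, 81/235, -432/235, -81/235)

Apply the Gram-Schmidt recurrence
  u_1 = v_1
  u_i = v_i − Σ_{j<i} ((v_i · u_j) / (u_j · u_j)) · u_j.

Step by step this gives:
  u_1 = (-3, -1, -3, 1)
  u_2 = (-5/4, 9/4, -1/4, -9/4)
  u_3 = (378/235, 81/235, -432/235, -81/235)

Orthogonality check:
  u_2 · u_1 = 0 (should be 0)
  u_3 · u_1 = 0 (should be 0)
  u_3 · u_2 = 0 (should be 0)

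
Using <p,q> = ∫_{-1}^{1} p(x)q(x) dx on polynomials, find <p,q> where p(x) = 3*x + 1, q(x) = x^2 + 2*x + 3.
<p,q> = 32/3

Expand the product: p(x)·q(x) = 3*x^3 + 7*x^2 + 11*x + 3.
∫_{-1}^{1} of each monomial x^k gives [2/(k+1) if k even, 0 if k odd]. Integrating term-by-term (or equivalently evaluating the antiderivative F(x) = 3*x^4/4 + 7*x^3/3 + 11*x^2/2 + 3*x at the endpoints):
  F(1) − F(−1) = 139/12 − (11/12) = 32/3.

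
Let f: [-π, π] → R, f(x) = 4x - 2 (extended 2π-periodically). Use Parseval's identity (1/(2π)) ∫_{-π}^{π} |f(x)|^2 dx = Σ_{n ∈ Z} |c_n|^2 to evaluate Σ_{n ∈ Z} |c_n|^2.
Σ |c_n|^2 = 16π^2/3 + 4

Expand and integrate term by term over [-π, π]:
  ∫ (4x)^2 dx = 16·(2π^3/3); ∫ 2·4·(-2)·x dx = 0 (odd integrand); ∫ (-2)^2 dx = 4·2π.
So (1/(2π)) ∫_{-π}^{π} (4x - 2)^2 dx = 16π^2/3 + 4 = 16π^2/3 + 4.
Parseval ⇒ Σ |c_n|^2 = 16π^2/3 + 4.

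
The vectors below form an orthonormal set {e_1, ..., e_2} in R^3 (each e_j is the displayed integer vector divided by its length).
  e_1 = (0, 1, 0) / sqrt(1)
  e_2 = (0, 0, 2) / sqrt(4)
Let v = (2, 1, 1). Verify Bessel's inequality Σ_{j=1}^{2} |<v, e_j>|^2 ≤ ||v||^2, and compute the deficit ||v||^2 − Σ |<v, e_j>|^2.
Σ |<v, e_j>|^2 = 2; ||v||^2 = 6; deficit = 4

Write each e_j = u_j / sqrt(<u_j, u_j>) where u_j is the displayed integer vector. Then <v, e_j> = <v, u_j> / sqrt(<u_j, u_j>), so |<v, e_j>|^2 = <v, u_j>^2 / <u_j, u_j>.
Coefficients: <v, e_1> = 1/sqrt(1), <v, e_2> = 2/sqrt(4).
Square and sum: Σ |<v, e_j>|^2 = 2.
Compute ||v||^2 = v·v = 6.
Deficit = 6 − 2 = 4 ≥ 0, confirming Bessel's inequality. (The deficit equals ||v − Σ <v,e_j> e_j||^2, the squared distance from v to span{e_j}.)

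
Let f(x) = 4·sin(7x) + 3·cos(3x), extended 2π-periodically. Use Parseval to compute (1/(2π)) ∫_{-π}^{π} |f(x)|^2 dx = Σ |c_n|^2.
Σ |c_n|^2 = 25/2

Expand |f|^2 and use orthogonality of {sin(nx), cos(mx)} on [-π, π]:
  ∫_{-π}^{π} sin(nx)^2 dx = π, ∫ cos(mx)^2 dx = π, and cross terms integrate to 0.
So ∫_{-π}^{π} f(x)^2 dx = 4^2 · π + 3^2 · π = (16 + 9)π.
Divide by 2π: (16 + 9)/2 = 25/2.
By Parseval, this equals Σ |c_n|^2.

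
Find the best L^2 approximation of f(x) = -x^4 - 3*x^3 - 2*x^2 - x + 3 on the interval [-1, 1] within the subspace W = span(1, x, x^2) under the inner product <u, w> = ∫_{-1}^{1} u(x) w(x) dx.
g(x) = -20*x^2/7 - 14*x/5 + 108/35

The best approximation g ∈ W is the orthogonal projection of f onto W. Writing g = a_0 + a_1 x + a_2 x^2, the coefficients solve the normal equations G · a = b where
  G_{ij} = <φ_i, φ_j> and b_i = <f, φ_i>, with φ_0 = 1, φ_1 = x, φ_2 = x^2.
G =
  [2, 0, 2/3]
  [0, 2/3, 0]
  [2/3, 0, 2/5],
b = (64/15, -28/15, 32/35).
Solving gives a_0 = 108/35, a_1 = -14/5, a_2 = -20/7, so
  g(x) = -20*x^2/7 - 14*x/5 + 108/35.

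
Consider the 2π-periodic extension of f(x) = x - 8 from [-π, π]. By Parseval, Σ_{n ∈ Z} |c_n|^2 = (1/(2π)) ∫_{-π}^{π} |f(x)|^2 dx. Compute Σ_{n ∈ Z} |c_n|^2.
Σ |c_n|^2 = π^2/3 + 64

Expand and integrate term by term over [-π, π]:
  ∫ (x)^2 dx = 1·(2π^3/3); ∫ 2·1·(-8)·x dx = 0 (odd integrand); ∫ (-8)^2 dx = 64·2π.
So (1/(2π)) ∫_{-π}^{π} (x - 8)^2 dx = 1π^2/3 + 64 = π^2/3 + 64.
Parseval ⇒ Σ |c_n|^2 = π^2/3 + 64.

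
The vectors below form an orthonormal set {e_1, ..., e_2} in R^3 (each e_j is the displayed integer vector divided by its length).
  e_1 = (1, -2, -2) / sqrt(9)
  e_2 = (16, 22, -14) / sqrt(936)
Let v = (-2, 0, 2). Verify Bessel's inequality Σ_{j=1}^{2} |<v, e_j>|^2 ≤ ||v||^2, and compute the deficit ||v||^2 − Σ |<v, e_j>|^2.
Σ |<v, e_j>|^2 = 102/13; ||v||^2 = 8; deficit = 2/13

Write each e_j = u_j / sqrt(<u_j, u_j>) where u_j is the displayed integer vector. Then <v, e_j> = <v, u_j> / sqrt(<u_j, u_j>), so |<v, e_j>|^2 = <v, u_j>^2 / <u_j, u_j>.
Coefficients: <v, e_1> = -6/sqrt(9), <v, e_2> = -60/sqrt(936).
Square and sum: Σ |<v, e_j>|^2 = 102/13.
Compute ||v||^2 = v·v = 8.
Deficit = 8 − 102/13 = 2/13 ≥ 0, confirming Bessel's inequality. (The deficit equals ||v − Σ <v,e_j> e_j||^2, the squared distance from v to span{e_j}.)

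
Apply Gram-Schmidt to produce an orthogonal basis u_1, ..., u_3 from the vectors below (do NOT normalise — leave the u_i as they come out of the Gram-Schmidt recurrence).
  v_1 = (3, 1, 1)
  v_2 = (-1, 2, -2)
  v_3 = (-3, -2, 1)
Orthogonal basis:
  u_1 = (3, 1, 1)
  u_2 = (-2/11, 25/11, -19/11)
  u_3 = (-2/5, 1/2, 7/10)

Apply the Gram-Schmidt recurrence
  u_1 = v_1
  u_i = v_i − Σ_{j<i} ((v_i · u_j) / (u_j · u_j)) · u_j.

Step by step this gives:
  u_1 = (3, 1, 1)
  u_2 = (-2/11, 25/11, -19/11)
  u_3 = (-2/5, 1/2, 7/10)

Orthogonality check:
  u_2 · u_1 = 0 (should be 0)
  u_3 · u_1 = 0 (should be 0)
  u_3 · u_2 = 0 (should be 0)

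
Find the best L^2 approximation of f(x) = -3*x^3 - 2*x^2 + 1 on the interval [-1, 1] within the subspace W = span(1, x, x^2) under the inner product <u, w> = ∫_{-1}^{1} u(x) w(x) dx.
g(x) = -2*x^2 - 9*x/5 + 1

The best approximation g ∈ W is the orthogonal projection of f onto W. Writing g = a_0 + a_1 x + a_2 x^2, the coefficients solve the normal equations G · a = b where
  G_{ij} = <φ_i, φ_j> and b_i = <f, φ_i>, with φ_0 = 1, φ_1 = x, φ_2 = x^2.
G =
  [2, 0, 2/3]
  [0, 2/3, 0]
  [2/3, 0, 2/5],
b = (2/3, -6/5, -2/15).
Solving gives a_0 = 1, a_1 = -9/5, a_2 = -2, so
  g(x) = -2*x^2 - 9*x/5 + 1.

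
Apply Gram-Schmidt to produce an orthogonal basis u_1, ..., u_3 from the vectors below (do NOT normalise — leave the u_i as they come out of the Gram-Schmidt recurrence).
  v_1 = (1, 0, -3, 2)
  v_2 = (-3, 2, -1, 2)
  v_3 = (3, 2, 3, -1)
Orthogonal basis:
  u_1 = (1, 0, -3, 2)
  u_2 = (-23/7, 2, -1/7, 10/7)
  u_3 = (122/59, 172/59, 72/59, 47/59)

Apply the Gram-Schmidt recurrence
  u_1 = v_1
  u_i = v_i − Σ_{j<i} ((v_i · u_j) / (u_j · u_j)) · u_j.

Step by step this gives:
  u_1 = (1, 0, -3, 2)
  u_2 = (-23/7, 2, -1/7, 10/7)
  u_3 = (122/59, 172/59, 72/59, 47/59)

Orthogonality check:
  u_2 · u_1 = 0 (should be 0)
  u_3 · u_1 = 0 (should be 0)
  u_3 · u_2 = 0 (should be 0)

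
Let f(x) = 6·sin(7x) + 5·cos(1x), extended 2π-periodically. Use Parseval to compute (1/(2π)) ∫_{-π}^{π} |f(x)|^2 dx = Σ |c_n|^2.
Σ |c_n|^2 = 61/2

Expand |f|^2 and use orthogonality of {sin(nx), cos(mx)} on [-π, π]:
  ∫_{-π}^{π} sin(nx)^2 dx = π, ∫ cos(mx)^2 dx = π, and cross terms integrate to 0.
So ∫_{-π}^{π} f(x)^2 dx = 6^2 · π + 5^2 · π = (36 + 25)π.
Divide by 2π: (36 + 25)/2 = 61/2.
By Parseval, this equals Σ |c_n|^2.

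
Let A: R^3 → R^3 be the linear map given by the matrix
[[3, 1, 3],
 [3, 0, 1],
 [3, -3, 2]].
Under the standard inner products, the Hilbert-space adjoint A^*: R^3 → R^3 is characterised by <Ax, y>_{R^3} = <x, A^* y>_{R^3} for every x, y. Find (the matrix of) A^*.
A^* = A^T =
[[3, 3, 3],
 [1, 0, -3],
 [3, 1, 2]]

For real matrices with standard dot products, the defining identity <Ax, y> = <x, A^* y> gives (Ax)^T y = x^T (A^*) y, i.e. x^T A^T y = x^T (A^*) y. Since this holds for all x, y, we must have A^* = A^T. Therefore
A^* =
[[3, 3, 3],
 [1, 0, -3],
 [3, 1, 2]].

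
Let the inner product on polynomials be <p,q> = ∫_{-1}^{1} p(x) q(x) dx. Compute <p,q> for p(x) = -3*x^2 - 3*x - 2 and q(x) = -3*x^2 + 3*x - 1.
<p,q> = 38/5

Expand the product: p(x)·q(x) = 9*x^4 - 3*x + 2.
∫_{-1}^{1} of each monomial x^k gives [2/(k+1) if k even, 0 if k odd]. Integrating term-by-term (or equivalently evaluating the antiderivative F(x) = 9*x^5/5 - 3*x^2/2 + 2*x at the endpoints):
  F(1) − F(−1) = 23/10 − (-53/10) = 38/5.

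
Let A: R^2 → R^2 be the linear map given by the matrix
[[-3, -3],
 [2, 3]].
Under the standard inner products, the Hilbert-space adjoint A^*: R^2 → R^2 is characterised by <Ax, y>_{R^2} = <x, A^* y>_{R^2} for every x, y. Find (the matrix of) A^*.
A^* = A^T =
[[-3, 2],
 [-3, 3]]

For real matrices with standard dot products, the defining identity <Ax, y> = <x, A^* y> gives (Ax)^T y = x^T (A^*) y, i.e. x^T A^T y = x^T (A^*) y. Since this holds for all x, y, we must have A^* = A^T. Therefore
A^* =
[[-3, 2],
 [-3, 3]].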